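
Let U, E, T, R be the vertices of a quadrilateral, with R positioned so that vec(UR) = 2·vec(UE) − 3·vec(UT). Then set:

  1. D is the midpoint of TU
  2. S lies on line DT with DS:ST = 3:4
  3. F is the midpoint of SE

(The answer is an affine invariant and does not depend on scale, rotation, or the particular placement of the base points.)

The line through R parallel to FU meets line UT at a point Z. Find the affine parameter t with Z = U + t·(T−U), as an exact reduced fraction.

Set U = (0, 0), E = (1, 0), T = (0, 1), R = (2, -3); any affine frame gives the same invariant.
1. D is the midpoint of TU ⇒ D = (0, 1/2)
2. S lies on line DT with DS:ST = 3:4 ⇒ S = (0, 5/7)
3. F is the midpoint of SE ⇒ F = (1/2, 5/14)
through R parallel to FU: direction (-1/2, -5/14); meets UT at Z = (0, -31/7)
Z = U + t·(T−U) with t = -31/7

t = -31/7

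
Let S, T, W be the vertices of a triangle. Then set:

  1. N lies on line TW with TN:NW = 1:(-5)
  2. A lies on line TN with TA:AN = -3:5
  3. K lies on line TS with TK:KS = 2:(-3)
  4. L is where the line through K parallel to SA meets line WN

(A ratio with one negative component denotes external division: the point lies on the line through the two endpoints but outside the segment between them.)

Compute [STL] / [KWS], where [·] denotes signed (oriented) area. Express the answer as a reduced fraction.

Work in coordinates with S = (0, 0), T = (1, 0), W = (0, 1).
1. N lies on line TW with TN:NW = 1:(-5) ⇒ N = (5/4, -1/4)
2. A lies on line TN with TA:AN = -3:5 ⇒ A = (5/8, 3/8)
3. K lies on line TS with TK:KS = 2:(-3) ⇒ K = (3, 0)
4. L is where the line through K parallel to SA meets line WN ⇒ L = (7/4, -3/4)
2·[STL] = -3/4, 2·[KWS] = 3
[STL]:[KWS] = -3/4:3 = -1/4

[STL]:[KWS] = -1/4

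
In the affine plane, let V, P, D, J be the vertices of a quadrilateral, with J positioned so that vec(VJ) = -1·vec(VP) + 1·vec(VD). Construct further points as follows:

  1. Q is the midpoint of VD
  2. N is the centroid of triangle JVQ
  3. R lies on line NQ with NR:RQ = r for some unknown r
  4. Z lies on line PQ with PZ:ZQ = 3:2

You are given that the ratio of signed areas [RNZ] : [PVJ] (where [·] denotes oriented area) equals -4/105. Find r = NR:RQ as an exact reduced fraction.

Assign V = (0, 0), P = (1, 0), D = (0, 1), J = (-1, 1) — the answer is frame-independent, so this choice is without loss of generality.
1. Q is the midpoint of VD ⇒ Q = (0, 1/2)
2. N is the centroid of triangle JVQ ⇒ N = (-1/3, 1/2)
3. With NR:RQ = r, write λ = r/(r+1) so R = N + λ·(Q−N); R is affine-linear in λ
4. Z lies on line PQ with PZ:ZQ = 3:2 ⇒ Z = (2/5, 3/10)
Every point depending on R is an affine combination of R and λ-independent points, so each such coordinate is linear in λ; the λ² term in each signed area is a multiple of (Q−N)×(Q−N) = 0, so 2·[RNZ] and 2·[PVJ] are each linear in λ. Evaluating at λ=0 and λ=1:
  2·[RNZ] = 1/15·λ,   2·[PVJ] = -1
So [RNZ]:[PVJ] = (1/15·λ) / (-1). Setting this equal to -4/105:
  1/15·λ = -4/105·(-1)  ⇒  λ = 4/7
Then r = λ/(1−λ) = (4/7)/(3/7) = 4/3. Check: with r = 4/3, R = (-1/7, 1/2) and [RNZ]:[PVJ] = -4/105 as required.

r = 4/3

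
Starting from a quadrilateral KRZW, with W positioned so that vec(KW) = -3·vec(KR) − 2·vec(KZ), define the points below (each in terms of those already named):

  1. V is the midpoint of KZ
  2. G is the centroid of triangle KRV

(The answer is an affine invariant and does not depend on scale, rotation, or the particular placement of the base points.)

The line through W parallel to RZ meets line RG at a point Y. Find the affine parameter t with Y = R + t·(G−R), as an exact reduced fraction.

t = 12

Set K = (0, 0), R = (1, 0), Z = (0, 1), W = (-3, -2); any affine frame gives the same invariant.
1. V is the midpoint of KZ ⇒ V = (0, 1/2)
2. G is the centroid of triangle KRV ⇒ G = (1/3, 1/6)
through W parallel to RZ: direction (-1, 1); meets RG at Y = (-7, 2)
Y = R + t·(G−R) with t = 12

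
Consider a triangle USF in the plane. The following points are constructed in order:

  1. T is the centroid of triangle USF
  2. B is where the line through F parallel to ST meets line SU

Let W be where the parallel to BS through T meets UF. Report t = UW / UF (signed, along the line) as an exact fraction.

t = 1/3

Assign U = (0, 0), S = (1, 0), F = (0, 1) — the answer is frame-independent, so this choice is without loss of generality.
1. T is the centroid of triangle USF ⇒ T = (1/3, 1/3)
2. B is where the line through F parallel to ST meets line SU ⇒ B = (2, 0)
through T parallel to BS: direction (-1, 0); meets UF at W = (0, 1/3)
W = U + t·(F−U) with t = 1/3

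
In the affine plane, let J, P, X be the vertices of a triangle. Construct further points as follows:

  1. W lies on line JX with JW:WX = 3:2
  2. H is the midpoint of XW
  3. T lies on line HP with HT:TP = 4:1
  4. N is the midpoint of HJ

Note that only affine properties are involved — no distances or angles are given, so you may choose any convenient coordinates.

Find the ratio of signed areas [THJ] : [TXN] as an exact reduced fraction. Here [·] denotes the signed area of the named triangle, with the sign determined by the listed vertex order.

[THJ]:[TXN] = 4/3

Assign J = (0, 0), P = (1, 0), X = (0, 1) — the answer is frame-independent, so this choice is without loss of generality.
1. W lies on line JX with JW:WX = 3:2 ⇒ W = (0, 3/5)
2. H is the midpoint of XW ⇒ H = (0, 4/5)
3. T lies on line HP with HT:TP = 4:1 ⇒ T = (4/5, 4/25)
4. N is the midpoint of HJ ⇒ N = (0, 2/5)
2·[THJ] = 16/25, 2·[TXN] = 12/25
[THJ]:[TXN] = 16/25:12/25 = 4/3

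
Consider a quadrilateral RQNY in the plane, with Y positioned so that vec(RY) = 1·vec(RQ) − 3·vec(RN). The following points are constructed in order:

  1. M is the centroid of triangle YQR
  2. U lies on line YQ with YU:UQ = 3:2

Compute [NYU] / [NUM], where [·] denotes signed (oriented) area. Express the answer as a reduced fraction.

[NYU]:[NUM] = -27/8

Set R = (0, 0), Q = (1, 0), N = (0, 1), Y = (1, -3); any affine frame gives the same invariant.
1. M is the centroid of triangle YQR ⇒ M = (2/3, -1)
2. U lies on line YQ with YU:UQ = 3:2 ⇒ U = (1, -6/5)
2·[NYU] = 9/5, 2·[NUM] = -8/15
[NYU]:[NUM] = 9/5:-8/15 = -27/8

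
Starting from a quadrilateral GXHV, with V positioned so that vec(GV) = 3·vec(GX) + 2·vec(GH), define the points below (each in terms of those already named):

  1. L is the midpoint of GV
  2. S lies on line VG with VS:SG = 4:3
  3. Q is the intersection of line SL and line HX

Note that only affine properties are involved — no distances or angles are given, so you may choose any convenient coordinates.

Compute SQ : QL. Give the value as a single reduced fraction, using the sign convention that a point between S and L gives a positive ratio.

Choose coordinates G = (0, 0), X = (1, 0), H = (0, 1), V = (3, 2).
1. L is the midpoint of GV ⇒ L = (3/2, 1)
2. S lies on line VG with VS:SG = 4:3 ⇒ S = (9/7, 6/7)
3. Q is the intersection of line SL and line HX ⇒ Q = (3/5, 2/5)
Q = S + t·(L−S) with t = -16/5, so SQ:QL = t:(1−t) = -16/5:21/5

SQ:QL = -16/21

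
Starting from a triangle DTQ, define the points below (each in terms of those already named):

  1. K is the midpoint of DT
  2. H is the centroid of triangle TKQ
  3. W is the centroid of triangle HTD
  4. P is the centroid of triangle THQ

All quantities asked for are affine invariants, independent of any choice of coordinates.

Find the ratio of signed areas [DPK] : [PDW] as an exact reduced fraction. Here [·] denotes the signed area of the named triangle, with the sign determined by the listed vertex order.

Set D = (0, 0), T = (1, 0), Q = (0, 1); any affine frame gives the same invariant.
1. K is the midpoint of DT ⇒ K = (1/2, 0)
2. H is the centroid of triangle TKQ ⇒ H = (1/2, 1/3)
3. W is the centroid of triangle HTD ⇒ W = (1/2, 1/9)
4. P is the centroid of triangle THQ ⇒ P = (1/2, 4/9)
2·[DPK] = -2/9, 2·[PDW] = 1/6
[DPK]:[PDW] = -2/9:1/6 = -4/3

[DPK]:[PDW] = -4/3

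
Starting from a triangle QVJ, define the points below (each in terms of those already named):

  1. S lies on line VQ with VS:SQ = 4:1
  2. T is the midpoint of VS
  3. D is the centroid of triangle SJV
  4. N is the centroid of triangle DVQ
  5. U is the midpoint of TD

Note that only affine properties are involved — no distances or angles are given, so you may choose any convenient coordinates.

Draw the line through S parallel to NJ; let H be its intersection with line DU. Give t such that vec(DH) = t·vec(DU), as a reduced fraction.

t = -30

Work in coordinates with Q = (0, 0), V = (1, 0), J = (0, 1).
1. S lies on line VQ with VS:SQ = 4:1 ⇒ S = (1/5, 0)
2. T is the midpoint of VS ⇒ T = (3/5, 0)
3. D is the centroid of triangle SJV ⇒ D = (2/5, 1/3)
4. N is the centroid of triangle DVQ ⇒ N = (7/15, 1/9)
5. U is the midpoint of TD ⇒ U = (1/2, 1/6)
through S parallel to NJ: direction (-7/15, 8/9); meets DU at H = (-13/5, 16/3)
H = D + t·(U−D) with t = -30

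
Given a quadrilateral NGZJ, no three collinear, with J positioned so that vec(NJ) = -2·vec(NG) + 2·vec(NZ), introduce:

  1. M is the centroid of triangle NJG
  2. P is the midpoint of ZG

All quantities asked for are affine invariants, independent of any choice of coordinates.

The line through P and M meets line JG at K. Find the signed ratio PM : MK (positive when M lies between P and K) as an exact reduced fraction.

Work in coordinates with N = (0, 0), G = (1, 0), Z = (0, 1), J = (-2, 2).
1. M is the centroid of triangle NJG ⇒ M = (-1/3, 2/3)
2. P is the midpoint of ZG ⇒ P = (1/2, 1/2)
line PM meets JG at K = (1/7, 4/7)
M = P + t·(K−P) with t = 7/3, so PM:MK = 7/3:-4/3

PM:MK = -7/4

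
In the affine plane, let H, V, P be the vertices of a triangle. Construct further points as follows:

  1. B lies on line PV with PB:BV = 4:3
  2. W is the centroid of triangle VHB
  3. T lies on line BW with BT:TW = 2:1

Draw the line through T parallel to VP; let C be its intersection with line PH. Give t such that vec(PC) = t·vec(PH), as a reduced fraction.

Assign H = (0, 0), V = (1, 0), P = (0, 1) — the answer is frame-independent, so this choice is without loss of generality.
1. B lies on line PV with PB:BV = 4:3 ⇒ B = (4/7, 3/7)
2. W is the centroid of triangle VHB ⇒ W = (11/21, 1/7)
3. T lies on line BW with BT:TW = 2:1 ⇒ T = (34/63, 5/21)
through T parallel to VP: direction (-1, 1); meets PH at C = (0, 7/9)
C = P + t·(H−P) with t = 2/9

t = 2/9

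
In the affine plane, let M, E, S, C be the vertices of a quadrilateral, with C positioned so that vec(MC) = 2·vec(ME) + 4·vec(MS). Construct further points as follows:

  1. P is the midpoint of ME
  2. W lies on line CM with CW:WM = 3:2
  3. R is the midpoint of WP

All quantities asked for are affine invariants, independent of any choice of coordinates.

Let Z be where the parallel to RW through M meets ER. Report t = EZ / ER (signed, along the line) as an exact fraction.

t = 2

Work in coordinates with M = (0, 0), E = (1, 0), S = (0, 1), C = (2, 4).
1. P is the midpoint of ME ⇒ P = (1/2, 0)
2. W lies on line CM with CW:WM = 3:2 ⇒ W = (4/5, 8/5)
3. R is the midpoint of WP ⇒ R = (13/20, 4/5)
through M parallel to RW: direction (3/20, 4/5); meets ER at Z = (3/10, 8/5)
Z = E + t·(R−E) with t = 2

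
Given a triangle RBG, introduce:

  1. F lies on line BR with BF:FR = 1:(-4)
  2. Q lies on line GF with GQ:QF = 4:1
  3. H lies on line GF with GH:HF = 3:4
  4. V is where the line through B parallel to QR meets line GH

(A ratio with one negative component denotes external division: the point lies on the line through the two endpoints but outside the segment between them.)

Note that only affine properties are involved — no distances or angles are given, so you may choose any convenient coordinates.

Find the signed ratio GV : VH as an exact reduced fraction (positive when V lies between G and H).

GV:VH = -133/73

Assign R = (0, 0), B = (1, 0), G = (0, 1) — the answer is frame-independent, so this choice is without loss of generality.
1. F lies on line BR with BF:FR = 1:(-4) ⇒ F = (4/3, 0)
2. Q lies on line GF with GQ:QF = 4:1 ⇒ Q = (16/15, 1/5)
3. H lies on line GF with GH:HF = 3:4 ⇒ H = (4/7, 4/7)
4. V is where the line through B parallel to QR meets line GH ⇒ V = (19/15, 1/20)
V = G + t·(H−G) with t = 133/60, so GV:VH = t:(1−t) = 133/60:-73/60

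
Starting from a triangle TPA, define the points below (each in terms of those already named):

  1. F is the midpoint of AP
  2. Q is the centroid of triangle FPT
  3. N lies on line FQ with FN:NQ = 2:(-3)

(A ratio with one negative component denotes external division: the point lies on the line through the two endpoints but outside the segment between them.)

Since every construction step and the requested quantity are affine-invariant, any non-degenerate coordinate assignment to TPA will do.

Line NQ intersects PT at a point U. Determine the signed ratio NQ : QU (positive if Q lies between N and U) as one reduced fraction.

NQ:QU = 6

Choose coordinates T = (0, 0), P = (1, 0), A = (0, 1).
1. F is the midpoint of AP ⇒ F = (1/2, 1/2)
2. Q is the centroid of triangle FPT ⇒ Q = (1/2, 1/6)
3. N lies on line FQ with FN:NQ = 2:(-3) ⇒ N = (1/2, 7/6)
line NQ meets PT at U = (1/2, 0)
Q = N + t·(U−N) with t = 6/7, so NQ:QU = 6/7:1/7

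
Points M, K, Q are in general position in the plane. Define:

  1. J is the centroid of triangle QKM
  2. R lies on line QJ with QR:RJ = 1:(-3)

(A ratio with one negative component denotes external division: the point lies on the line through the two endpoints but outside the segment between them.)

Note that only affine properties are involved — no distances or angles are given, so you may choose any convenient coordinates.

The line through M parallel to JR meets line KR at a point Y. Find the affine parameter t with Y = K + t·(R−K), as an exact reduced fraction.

Set M = (0, 0), K = (1, 0), Q = (0, 1); any affine frame gives the same invariant.
1. J is the centroid of triangle QKM ⇒ J = (1/3, 1/3)
2. R lies on line QJ with QR:RJ = 1:(-3) ⇒ R = (-1/6, 4/3)
through M parallel to JR: direction (-1/2, 1); meets KR at Y = (-4/3, 8/3)
Y = K + t·(R−K) with t = 2

t = 2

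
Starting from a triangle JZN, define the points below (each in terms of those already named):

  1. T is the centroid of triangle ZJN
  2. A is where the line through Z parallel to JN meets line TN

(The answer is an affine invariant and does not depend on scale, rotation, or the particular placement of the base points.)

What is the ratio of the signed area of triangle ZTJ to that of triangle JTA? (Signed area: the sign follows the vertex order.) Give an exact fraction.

Assign J = (0, 0), Z = (1, 0), N = (0, 1) — the answer is frame-independent, so this choice is without loss of generality.
1. T is the centroid of triangle ZJN ⇒ T = (1/3, 1/3)
2. A is where the line through Z parallel to JN meets line TN ⇒ A = (1, -1)
2·[ZTJ] = 1/3, 2·[JTA] = -2/3
[ZTJ]:[JTA] = 1/3:-2/3 = -1/2

[ZTJ]:[JTA] = -1/2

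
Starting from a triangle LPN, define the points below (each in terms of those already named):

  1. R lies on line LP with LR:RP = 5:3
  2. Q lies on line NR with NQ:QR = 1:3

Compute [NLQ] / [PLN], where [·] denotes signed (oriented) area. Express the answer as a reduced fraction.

[NLQ]:[PLN] = -5/32

Work in coordinates with L = (0, 0), P = (1, 0), N = (0, 1).
1. R lies on line LP with LR:RP = 5:3 ⇒ R = (5/8, 0)
2. Q lies on line NR with NQ:QR = 1:3 ⇒ Q = (5/32, 3/4)
2·[NLQ] = 5/32, 2·[PLN] = -1
[NLQ]:[PLN] = 5/32:-1 = -5/32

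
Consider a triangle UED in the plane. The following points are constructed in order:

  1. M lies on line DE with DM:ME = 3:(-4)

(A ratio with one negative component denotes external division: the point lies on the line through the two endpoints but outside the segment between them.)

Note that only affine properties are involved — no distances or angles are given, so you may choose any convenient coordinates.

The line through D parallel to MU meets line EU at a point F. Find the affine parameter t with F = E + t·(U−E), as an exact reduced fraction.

Assign U = (0, 0), E = (1, 0), D = (0, 1) — the answer is frame-independent, so this choice is without loss of generality.
1. M lies on line DE with DM:ME = 3:(-4) ⇒ M = (-3, 4)
through D parallel to MU: direction (3, -4); meets EU at F = (3/4, 0)
F = E + t·(U−E) with t = 1/4

t = 1/4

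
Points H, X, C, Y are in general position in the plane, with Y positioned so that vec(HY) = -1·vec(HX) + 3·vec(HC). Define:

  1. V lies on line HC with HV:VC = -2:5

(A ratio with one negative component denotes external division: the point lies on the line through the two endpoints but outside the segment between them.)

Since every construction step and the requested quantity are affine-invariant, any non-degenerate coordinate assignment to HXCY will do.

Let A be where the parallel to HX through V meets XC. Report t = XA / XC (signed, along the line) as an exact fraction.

Assign H = (0, 0), X = (1, 0), C = (0, 1), Y = (-1, 3) — the answer is frame-independent, so this choice is without loss of generality.
1. V lies on line HC with HV:VC = -2:5 ⇒ V = (0, -2/3)
through V parallel to HX: direction (1, 0); meets XC at A = (5/3, -2/3)
A = X + t·(C−X) with t = -2/3

t = -2/3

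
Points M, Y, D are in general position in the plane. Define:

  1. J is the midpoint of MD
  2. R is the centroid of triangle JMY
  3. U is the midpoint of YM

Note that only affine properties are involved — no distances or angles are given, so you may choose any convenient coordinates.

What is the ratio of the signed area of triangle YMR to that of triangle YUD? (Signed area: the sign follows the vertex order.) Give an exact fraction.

Work in coordinates with M = (0, 0), Y = (1, 0), D = (0, 1).
1. J is the midpoint of MD ⇒ J = (0, 1/2)
2. R is the centroid of triangle JMY ⇒ R = (1/3, 1/6)
3. U is the midpoint of YM ⇒ U = (1/2, 0)
2·[YMR] = -1/6, 2·[YUD] = -1/2
[YMR]:[YUD] = -1/6:-1/2 = 1/3

[YMR]:[YUD] = 1/3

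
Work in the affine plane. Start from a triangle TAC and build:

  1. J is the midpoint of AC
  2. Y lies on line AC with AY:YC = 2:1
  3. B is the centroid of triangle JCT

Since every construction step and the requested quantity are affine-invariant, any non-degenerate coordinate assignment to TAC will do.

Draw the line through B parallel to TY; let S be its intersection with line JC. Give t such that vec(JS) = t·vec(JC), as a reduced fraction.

Set T = (0, 0), A = (1, 0), C = (0, 1); any affine frame gives the same invariant.
1. J is the midpoint of AC ⇒ J = (1/2, 1/2)
2. Y lies on line AC with AY:YC = 2:1 ⇒ Y = (1/3, 2/3)
3. B is the centroid of triangle JCT ⇒ B = (1/6, 1/2)
through B parallel to TY: direction (1/3, 2/3); meets JC at S = (5/18, 13/18)
S = J + t·(C−J) with t = 4/9

t = 4/9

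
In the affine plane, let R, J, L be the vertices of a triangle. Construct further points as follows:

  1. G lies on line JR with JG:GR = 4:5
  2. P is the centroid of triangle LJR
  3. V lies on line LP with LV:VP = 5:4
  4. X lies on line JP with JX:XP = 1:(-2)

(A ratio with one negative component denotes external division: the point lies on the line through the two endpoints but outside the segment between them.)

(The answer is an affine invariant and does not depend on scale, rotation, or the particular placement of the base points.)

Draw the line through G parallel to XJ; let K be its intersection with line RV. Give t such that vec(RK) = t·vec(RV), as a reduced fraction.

t = 5/13

Set R = (0, 0), J = (1, 0), L = (0, 1); any affine frame gives the same invariant.
1. G lies on line JR with JG:GR = 4:5 ⇒ G = (5/9, 0)
2. P is the centroid of triangle LJR ⇒ P = (1/3, 1/3)
3. V lies on line LP with LV:VP = 5:4 ⇒ V = (5/27, 17/27)
4. X lies on line JP with JX:XP = 1:(-2) ⇒ X = (5/3, -1/3)
through G parallel to XJ: direction (-2/3, 1/3); meets RV at K = (25/351, 85/351)
K = R + t·(V−R) with t = 5/13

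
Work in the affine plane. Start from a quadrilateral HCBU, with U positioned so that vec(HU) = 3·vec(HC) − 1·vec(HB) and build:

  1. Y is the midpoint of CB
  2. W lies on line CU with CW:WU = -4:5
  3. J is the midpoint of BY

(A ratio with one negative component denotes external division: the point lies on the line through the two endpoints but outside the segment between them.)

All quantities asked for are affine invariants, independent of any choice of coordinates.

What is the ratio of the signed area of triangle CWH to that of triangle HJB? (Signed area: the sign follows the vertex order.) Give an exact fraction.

Assign H = (0, 0), C = (1, 0), B = (0, 1), U = (3, -1) — the answer is frame-independent, so this choice is without loss of generality.
1. Y is the midpoint of CB ⇒ Y = (1/2, 1/2)
2. W lies on line CU with CW:WU = -4:5 ⇒ W = (-7, 4)
3. J is the midpoint of BY ⇒ J = (1/4, 3/4)
2·[CWH] = 4, 2·[HJB] = 1/4
[CWH]:[HJB] = 4:1/4 = 16

[CWH]:[HJB] = 16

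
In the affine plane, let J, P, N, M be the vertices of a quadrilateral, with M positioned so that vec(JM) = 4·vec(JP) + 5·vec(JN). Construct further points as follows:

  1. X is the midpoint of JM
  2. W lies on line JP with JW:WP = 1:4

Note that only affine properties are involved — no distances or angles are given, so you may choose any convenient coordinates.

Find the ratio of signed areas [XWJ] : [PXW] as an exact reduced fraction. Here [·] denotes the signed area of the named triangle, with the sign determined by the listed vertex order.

[XWJ]:[PXW] = -1/4

Choose coordinates J = (0, 0), P = (1, 0), N = (0, 1), M = (4, 5).
1. X is the midpoint of JM ⇒ X = (2, 5/2)
2. W lies on line JP with JW:WP = 1:4 ⇒ W = (1/5, 0)
2·[XWJ] = -1/2, 2·[PXW] = 2
[XWJ]:[PXW] = -1/2:2 = -1/4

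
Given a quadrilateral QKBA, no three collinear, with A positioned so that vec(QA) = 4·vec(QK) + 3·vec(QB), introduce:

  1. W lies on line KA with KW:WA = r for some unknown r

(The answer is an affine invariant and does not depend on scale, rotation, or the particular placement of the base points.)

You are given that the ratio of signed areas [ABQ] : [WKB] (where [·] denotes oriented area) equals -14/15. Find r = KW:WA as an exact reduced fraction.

r = 5/2

Assign Q = (0, 0), K = (1, 0), B = (0, 1), A = (4, 3) — the answer is frame-independent, so this choice is without loss of generality.
1. With KW:WA = r, write λ = r/(r+1) so W = K + λ·(A−K); W is affine-linear in λ
Every point depending on W is an affine combination of W and λ-independent points, so each such coordinate is linear in λ; the λ² term in each signed area is a multiple of (A−K)×(A−K) = 0, so 2·[ABQ] and 2·[WKB] are each linear in λ. Evaluating at λ=0 and λ=1:
  2·[ABQ] = 4,   2·[WKB] = -6·λ
So [ABQ]:[WKB] = (4) / (-6·λ). Setting this equal to -14/15:
  4 = -14/15·(-6·λ)  ⇒  λ = 5/7
Then r = λ/(1−λ) = (5/7)/(2/7) = 5/2. Check: with r = 5/2, W = (22/7, 15/7) and [ABQ]:[WKB] = -14/15 as required.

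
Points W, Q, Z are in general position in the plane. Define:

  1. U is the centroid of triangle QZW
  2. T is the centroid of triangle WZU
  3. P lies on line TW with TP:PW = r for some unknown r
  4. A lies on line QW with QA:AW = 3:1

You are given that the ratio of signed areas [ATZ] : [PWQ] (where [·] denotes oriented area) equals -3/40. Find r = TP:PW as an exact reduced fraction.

r = 1/5

Set W = (0, 0), Q = (1, 0), Z = (0, 1); any affine frame gives the same invariant.
1. U is the centroid of triangle QZW ⇒ U = (1/3, 1/3)
2. T is the centroid of triangle WZU ⇒ T = (1/9, 4/9)
3. With TP:PW = r, write λ = r/(r+1) so P = T + λ·(W−T); P is affine-linear in λ
4. A lies on line QW with QA:AW = 3:1 ⇒ A = (1/4, 0)
Every point depending on P is an affine combination of P and λ-independent points, so each such coordinate is linear in λ; the λ² term in each signed area is a multiple of (W−T)×(W−T) = 0, so 2·[ATZ] and 2·[PWQ] are each linear in λ. Evaluating at λ=0 and λ=1:
  2·[ATZ] = -1/36,   2·[PWQ] = -4/9·λ + 4/9
So [ATZ]:[PWQ] = (-1/36) / (-4/9·λ + 4/9). Setting this equal to -3/40:
  -1/36 = -3/40·(-4/9·λ + 4/9)  ⇒  λ = 1/6
Then r = λ/(1−λ) = (1/6)/(5/6) = 1/5. Check: with r = 1/5, P = (5/54, 10/27) and [ATZ]:[PWQ] = -3/40 as required.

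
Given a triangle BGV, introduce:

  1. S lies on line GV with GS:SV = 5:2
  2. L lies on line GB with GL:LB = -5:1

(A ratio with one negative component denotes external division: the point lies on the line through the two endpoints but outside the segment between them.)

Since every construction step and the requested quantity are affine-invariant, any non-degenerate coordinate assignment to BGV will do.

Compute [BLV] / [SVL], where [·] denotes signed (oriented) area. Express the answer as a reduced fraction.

Choose coordinates B = (0, 0), G = (1, 0), V = (0, 1).
1. S lies on line GV with GS:SV = 5:2 ⇒ S = (2/7, 5/7)
2. L lies on line GB with GL:LB = -5:1 ⇒ L = (-1/4, 0)
2·[BLV] = -1/4, 2·[SVL] = 5/14
[BLV]:[SVL] = -1/4:5/14 = -7/10

[BLV]:[SVL] = -7/10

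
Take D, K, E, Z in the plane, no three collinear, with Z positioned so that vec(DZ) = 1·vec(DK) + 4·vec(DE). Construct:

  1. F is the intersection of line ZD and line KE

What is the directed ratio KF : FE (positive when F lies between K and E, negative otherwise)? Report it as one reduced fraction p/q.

Set D = (0, 0), K = (1, 0), E = (0, 1), Z = (1, 4); any affine frame gives the same invariant.
1. F is the intersection of line ZD and line KE ⇒ F = (1/5, 4/5)
F = K + t·(E−K) with t = 4/5, so KF:FE = t:(1−t) = 4/5:1/5

KF:FE = 4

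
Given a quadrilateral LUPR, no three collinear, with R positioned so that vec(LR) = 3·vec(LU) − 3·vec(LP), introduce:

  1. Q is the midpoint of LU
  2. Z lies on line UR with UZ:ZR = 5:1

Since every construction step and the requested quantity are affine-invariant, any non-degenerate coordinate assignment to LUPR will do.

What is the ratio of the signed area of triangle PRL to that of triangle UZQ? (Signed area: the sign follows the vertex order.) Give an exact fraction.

[PRL]:[UZQ] = 12/5

Work in coordinates with L = (0, 0), U = (1, 0), P = (0, 1), R = (3, -3).
1. Q is the midpoint of LU ⇒ Q = (1/2, 0)
2. Z lies on line UR with UZ:ZR = 5:1 ⇒ Z = (8/3, -5/2)
2·[PRL] = -3, 2·[UZQ] = -5/4
[PRL]:[UZQ] = -3:-5/4 = 12/5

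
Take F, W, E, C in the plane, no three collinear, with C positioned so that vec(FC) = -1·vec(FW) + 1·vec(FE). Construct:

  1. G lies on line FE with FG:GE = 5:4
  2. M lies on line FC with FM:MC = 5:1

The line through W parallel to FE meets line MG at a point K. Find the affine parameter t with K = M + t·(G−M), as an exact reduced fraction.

Assign F = (0, 0), W = (1, 0), E = (0, 1), C = (-1, 1) — the answer is frame-independent, so this choice is without loss of generality.
1. G lies on line FE with FG:GE = 5:4 ⇒ G = (0, 5/9)
2. M lies on line FC with FM:MC = 5:1 ⇒ M = (-5/6, 5/6)
through W parallel to FE: direction (0, 1); meets MG at K = (1, 2/9)
K = M + t·(G−M) with t = 11/5

t = 11/5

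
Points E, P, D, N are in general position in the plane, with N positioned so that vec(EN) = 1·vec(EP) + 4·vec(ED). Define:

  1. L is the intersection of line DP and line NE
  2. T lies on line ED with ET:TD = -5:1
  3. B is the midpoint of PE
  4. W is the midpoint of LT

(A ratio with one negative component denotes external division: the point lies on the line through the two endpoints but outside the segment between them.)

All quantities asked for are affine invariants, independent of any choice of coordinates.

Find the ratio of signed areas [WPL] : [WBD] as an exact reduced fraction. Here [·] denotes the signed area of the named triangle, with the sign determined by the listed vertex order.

Work in coordinates with E = (0, 0), P = (1, 0), D = (0, 1), N = (1, 4).
1. L is the intersection of line DP and line NE ⇒ L = (1/5, 4/5)
2. T lies on line ED with ET:TD = -5:1 ⇒ T = (0, 5/4)
3. B is the midpoint of PE ⇒ B = (1/2, 0)
4. W is the midpoint of LT ⇒ W = (1/10, 41/40)
2·[WPL] = -1/10, 2·[WBD] = -9/80
[WPL]:[WBD] = -1/10:-9/80 = 8/9

[WPL]:[WBD] = 8/9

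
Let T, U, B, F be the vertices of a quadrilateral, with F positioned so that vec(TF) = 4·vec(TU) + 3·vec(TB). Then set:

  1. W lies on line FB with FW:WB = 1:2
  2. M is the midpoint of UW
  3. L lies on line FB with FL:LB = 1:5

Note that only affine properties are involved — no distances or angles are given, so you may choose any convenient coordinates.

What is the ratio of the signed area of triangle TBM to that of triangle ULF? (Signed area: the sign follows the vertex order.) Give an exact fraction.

[TBM]:[ULF] = 11/6

Set T = (0, 0), U = (1, 0), B = (0, 1), F = (4, 3); any affine frame gives the same invariant.
1. W lies on line FB with FW:WB = 1:2 ⇒ W = (8/3, 7/3)
2. M is the midpoint of UW ⇒ M = (11/6, 7/6)
3. L lies on line FB with FL:LB = 1:5 ⇒ L = (10/3, 8/3)
2·[TBM] = -11/6, 2·[ULF] = -1
[TBM]:[ULF] = -11/6:-1 = 11/6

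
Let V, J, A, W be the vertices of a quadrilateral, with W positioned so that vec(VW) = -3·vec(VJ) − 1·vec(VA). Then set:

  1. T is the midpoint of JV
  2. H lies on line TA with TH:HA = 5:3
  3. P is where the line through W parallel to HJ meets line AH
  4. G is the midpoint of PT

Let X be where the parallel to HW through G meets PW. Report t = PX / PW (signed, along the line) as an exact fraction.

t = 24/53

Choose coordinates V = (0, 0), J = (1, 0), A = (0, 1), W = (-3, -1).
1. T is the midpoint of JV ⇒ T = (1/2, 0)
2. H lies on line TA with TH:HA = 5:3 ⇒ H = (3/16, 5/8)
3. P is where the line through W parallel to HJ meets line AH ⇒ P = (7/2, -6)
4. G is the midpoint of PT ⇒ G = (2, -3)
through G parallel to HW: direction (-51/16, -13/8); meets PW at X = (59/106, -198/53)
X = P + t·(W−P) with t = 24/53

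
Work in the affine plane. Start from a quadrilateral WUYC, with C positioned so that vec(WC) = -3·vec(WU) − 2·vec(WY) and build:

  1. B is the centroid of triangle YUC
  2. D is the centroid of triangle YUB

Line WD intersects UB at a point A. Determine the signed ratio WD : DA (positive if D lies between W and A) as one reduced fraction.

WD:DA = -1/2

Choose coordinates W = (0, 0), U = (1, 0), Y = (0, 1), C = (-3, -2).
1. B is the centroid of triangle YUC ⇒ B = (-2/3, -1/3)
2. D is the centroid of triangle YUB ⇒ D = (1/9, 2/9)
line WD meets UB at A = (-1/9, -2/9)
D = W + t·(A−W) with t = -1, so WD:DA = -1:2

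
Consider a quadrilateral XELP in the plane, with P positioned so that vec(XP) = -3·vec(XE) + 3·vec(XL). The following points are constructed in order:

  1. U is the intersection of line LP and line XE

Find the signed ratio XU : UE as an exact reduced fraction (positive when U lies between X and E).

XU:UE = -3

Work in coordinates with X = (0, 0), E = (1, 0), L = (0, 1), P = (-3, 3).
1. U is the intersection of line LP and line XE ⇒ U = (3/2, 0)
U = X + t·(E−X) with t = 3/2, so XU:UE = t:(1−t) = 3/2:-1/2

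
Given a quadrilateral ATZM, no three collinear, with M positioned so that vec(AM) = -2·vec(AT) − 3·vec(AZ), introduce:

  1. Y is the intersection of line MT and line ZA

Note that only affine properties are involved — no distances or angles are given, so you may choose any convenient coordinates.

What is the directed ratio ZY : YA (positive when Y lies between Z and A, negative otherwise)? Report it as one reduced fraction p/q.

ZY:YA = -2

Set A = (0, 0), T = (1, 0), Z = (0, 1), M = (-2, -3); any affine frame gives the same invariant.
1. Y is the intersection of line MT and line ZA ⇒ Y = (0, -1)
Y = Z + t·(A−Z) with t = 2, so ZY:YA = t:(1−t) = 2:-1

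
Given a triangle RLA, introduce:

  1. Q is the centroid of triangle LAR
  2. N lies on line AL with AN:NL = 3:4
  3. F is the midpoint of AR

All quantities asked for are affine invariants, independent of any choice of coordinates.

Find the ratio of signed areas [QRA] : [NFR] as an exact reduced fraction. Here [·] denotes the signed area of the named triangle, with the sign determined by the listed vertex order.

Assign R = (0, 0), L = (1, 0), A = (0, 1) — the answer is frame-independent, so this choice is without loss of generality.
1. Q is the centroid of triangle LAR ⇒ Q = (1/3, 1/3)
2. N lies on line AL with AN:NL = 3:4 ⇒ N = (3/7, 4/7)
3. F is the midpoint of AR ⇒ F = (0, 1/2)
2·[QRA] = -1/3, 2·[NFR] = 3/14
[QRA]:[NFR] = -1/3:3/14 = -14/9

[QRA]:[NFR] = -14/9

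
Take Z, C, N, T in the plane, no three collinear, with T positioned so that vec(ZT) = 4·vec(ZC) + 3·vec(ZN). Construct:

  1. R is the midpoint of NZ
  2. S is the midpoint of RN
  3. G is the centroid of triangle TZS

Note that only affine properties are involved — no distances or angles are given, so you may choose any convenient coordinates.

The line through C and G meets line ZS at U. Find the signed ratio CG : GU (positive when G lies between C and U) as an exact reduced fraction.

Work in coordinates with Z = (0, 0), C = (1, 0), N = (0, 1), T = (4, 3).
1. R is the midpoint of NZ ⇒ R = (0, 1/2)
2. S is the midpoint of RN ⇒ S = (0, 3/4)
3. G is the centroid of triangle TZS ⇒ G = (4/3, 5/4)
line CG meets ZS at U = (0, -15/4)
G = C + t·(U−C) with t = -1/3, so CG:GU = -1/3:4/3

CG:GU = -1/4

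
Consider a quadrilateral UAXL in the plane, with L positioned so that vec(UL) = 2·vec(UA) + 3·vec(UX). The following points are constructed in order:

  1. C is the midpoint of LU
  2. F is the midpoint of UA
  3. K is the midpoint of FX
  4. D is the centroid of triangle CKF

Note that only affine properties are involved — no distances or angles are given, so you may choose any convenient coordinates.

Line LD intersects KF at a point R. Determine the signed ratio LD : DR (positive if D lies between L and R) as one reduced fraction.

LD:DR = 31/5

Assign U = (0, 0), A = (1, 0), X = (0, 1), L = (2, 3) — the answer is frame-independent, so this choice is without loss of generality.
1. C is the midpoint of LU ⇒ C = (1, 3/2)
2. F is the midpoint of UA ⇒ F = (1/2, 0)
3. K is the midpoint of FX ⇒ K = (1/4, 1/2)
4. D is the centroid of triangle CKF ⇒ D = (7/12, 2/3)
line LD meets KF at R = (11/31, 9/31)
D = L + t·(R−L) with t = 31/36, so LD:DR = 31/36:5/36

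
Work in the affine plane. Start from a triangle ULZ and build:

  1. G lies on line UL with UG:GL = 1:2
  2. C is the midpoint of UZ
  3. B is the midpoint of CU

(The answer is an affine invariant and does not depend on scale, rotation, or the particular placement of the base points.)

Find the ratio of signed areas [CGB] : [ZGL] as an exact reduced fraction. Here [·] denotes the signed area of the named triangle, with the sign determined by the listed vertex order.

[CGB]:[ZGL] = -1/8

Set U = (0, 0), L = (1, 0), Z = (0, 1); any affine frame gives the same invariant.
1. G lies on line UL with UG:GL = 1:2 ⇒ G = (1/3, 0)
2. C is the midpoint of UZ ⇒ C = (0, 1/2)
3. B is the midpoint of CU ⇒ B = (0, 1/4)
2·[CGB] = -1/12, 2·[ZGL] = 2/3
[CGB]:[ZGL] = -1/12:2/3 = -1/8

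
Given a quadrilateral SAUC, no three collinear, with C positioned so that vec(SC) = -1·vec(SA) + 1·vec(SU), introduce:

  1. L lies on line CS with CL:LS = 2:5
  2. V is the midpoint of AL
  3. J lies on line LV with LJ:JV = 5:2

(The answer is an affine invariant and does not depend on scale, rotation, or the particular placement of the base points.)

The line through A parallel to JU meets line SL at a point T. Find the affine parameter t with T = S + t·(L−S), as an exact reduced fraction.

Assign S = (0, 0), A = (1, 0), U = (0, 1), C = (-1, 1) — the answer is frame-independent, so this choice is without loss of generality.
1. L lies on line CS with CL:LS = 2:5 ⇒ L = (-5/7, 5/7)
2. V is the midpoint of AL ⇒ V = (1/7, 5/14)
3. J lies on line LV with LJ:JV = 5:2 ⇒ J = (-5/49, 45/98)
through A parallel to JU: direction (5/49, 53/98); meets SL at T = (53/63, -53/63)
T = S + t·(L−S) with t = -53/45

t = -53/45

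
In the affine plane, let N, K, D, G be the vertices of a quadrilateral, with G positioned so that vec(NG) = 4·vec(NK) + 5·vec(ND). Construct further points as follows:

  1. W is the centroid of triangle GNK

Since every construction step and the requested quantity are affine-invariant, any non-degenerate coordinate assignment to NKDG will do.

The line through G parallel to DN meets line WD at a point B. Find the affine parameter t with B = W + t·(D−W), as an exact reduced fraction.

Work in coordinates with N = (0, 0), K = (1, 0), D = (0, 1), G = (4, 5).
1. W is the centroid of triangle GNK ⇒ W = (5/3, 5/3)
through G parallel to DN: direction (0, -1); meets WD at B = (4, 13/5)
B = W + t·(D−W) with t = -7/5

t = -7/5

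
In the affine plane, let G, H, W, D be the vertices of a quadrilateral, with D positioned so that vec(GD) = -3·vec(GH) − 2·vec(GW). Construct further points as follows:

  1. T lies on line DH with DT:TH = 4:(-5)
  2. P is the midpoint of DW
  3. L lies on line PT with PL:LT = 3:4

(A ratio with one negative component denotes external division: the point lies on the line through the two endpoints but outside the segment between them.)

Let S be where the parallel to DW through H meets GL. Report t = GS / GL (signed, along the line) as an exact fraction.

t = -7/31

Work in coordinates with G = (0, 0), H = (1, 0), W = (0, 1), D = (-3, -2).
1. T lies on line DH with DT:TH = 4:(-5) ⇒ T = (-19, -10)
2. P is the midpoint of DW ⇒ P = (-3/2, -1/2)
3. L lies on line PT with PL:LT = 3:4 ⇒ L = (-9, -32/7)
through H parallel to DW: direction (3, 3); meets GL at S = (63/31, 32/31)
S = G + t·(L−G) with t = -7/31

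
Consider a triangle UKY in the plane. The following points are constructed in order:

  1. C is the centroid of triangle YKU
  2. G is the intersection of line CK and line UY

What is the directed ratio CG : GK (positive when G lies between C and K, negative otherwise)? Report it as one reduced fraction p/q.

CG:GK = -1/3

Choose coordinates U = (0, 0), K = (1, 0), Y = (0, 1).
1. C is the centroid of triangle YKU ⇒ C = (1/3, 1/3)
2. G is the intersection of line CK and line UY ⇒ G = (0, 1/2)
G = C + t·(K−C) with t = -1/2, so CG:GK = t:(1−t) = -1/2:3/2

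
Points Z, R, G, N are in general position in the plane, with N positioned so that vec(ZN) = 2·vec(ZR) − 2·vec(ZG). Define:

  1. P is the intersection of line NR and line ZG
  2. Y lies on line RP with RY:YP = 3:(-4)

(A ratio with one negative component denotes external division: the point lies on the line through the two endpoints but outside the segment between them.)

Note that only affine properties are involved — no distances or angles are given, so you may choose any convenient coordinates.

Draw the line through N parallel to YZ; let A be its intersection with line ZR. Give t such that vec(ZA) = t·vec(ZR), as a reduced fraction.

t = 2/3

Assign Z = (0, 0), R = (1, 0), G = (0, 1), N = (2, -2) — the answer is frame-independent, so this choice is without loss of generality.
1. P is the intersection of line NR and line ZG ⇒ P = (0, 2)
2. Y lies on line RP with RY:YP = 3:(-4) ⇒ Y = (4, -6)
through N parallel to YZ: direction (-4, 6); meets ZR at A = (2/3, 0)
A = Z + t·(R−Z) with t = 2/3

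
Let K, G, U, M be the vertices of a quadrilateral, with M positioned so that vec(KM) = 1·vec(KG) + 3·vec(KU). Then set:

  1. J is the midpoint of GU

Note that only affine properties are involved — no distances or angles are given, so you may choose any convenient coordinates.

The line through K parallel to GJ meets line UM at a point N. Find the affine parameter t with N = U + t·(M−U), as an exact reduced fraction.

Set K = (0, 0), G = (1, 0), U = (0, 1), M = (1, 3); any affine frame gives the same invariant.
1. J is the midpoint of GU ⇒ J = (1/2, 1/2)
through K parallel to GJ: direction (-1/2, 1/2); meets UM at N = (-1/3, 1/3)
N = U + t·(M−U) with t = -1/3

t = -1/3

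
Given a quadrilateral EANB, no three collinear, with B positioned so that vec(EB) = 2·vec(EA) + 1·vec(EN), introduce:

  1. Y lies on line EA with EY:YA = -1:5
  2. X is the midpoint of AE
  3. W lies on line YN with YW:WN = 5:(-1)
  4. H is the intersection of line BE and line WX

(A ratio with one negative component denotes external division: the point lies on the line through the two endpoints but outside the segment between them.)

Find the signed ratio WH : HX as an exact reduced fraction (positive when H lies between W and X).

Set E = (0, 0), A = (1, 0), N = (0, 1), B = (2, 1); any affine frame gives the same invariant.
1. Y lies on line EA with EY:YA = -1:5 ⇒ Y = (-1/4, 0)
2. X is the midpoint of AE ⇒ X = (1/2, 0)
3. W lies on line YN with YW:WN = 5:(-1) ⇒ W = (1/16, 5/4)
4. H is the intersection of line BE and line WX ⇒ H = (20/47, 10/47)
H = W + t·(X−W) with t = 39/47, so WH:HX = t:(1−t) = 39/47:8/47

WH:HX = 39/8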